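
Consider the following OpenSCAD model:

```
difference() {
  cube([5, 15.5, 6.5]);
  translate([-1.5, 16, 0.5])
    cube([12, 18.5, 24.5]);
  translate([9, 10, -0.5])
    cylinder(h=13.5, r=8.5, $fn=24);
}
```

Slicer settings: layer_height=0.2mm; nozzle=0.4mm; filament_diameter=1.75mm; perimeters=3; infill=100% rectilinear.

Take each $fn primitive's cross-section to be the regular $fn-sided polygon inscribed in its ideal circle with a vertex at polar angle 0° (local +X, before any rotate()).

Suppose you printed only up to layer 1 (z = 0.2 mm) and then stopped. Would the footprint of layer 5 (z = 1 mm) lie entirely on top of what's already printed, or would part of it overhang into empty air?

entirely on top

Compare the two slices. At z = 0.2: the cube (footprint 5×15.5) is included at this height (area 77.50 mm²); the cube at (-1.5, 16) is absent (z outside [0.5, 25]); the r=8.5 cylinder at (9, 10) gives a regular 24-gon of circumradius 8.5 (constant along its height) (area = (24/2)·8.500²·sin(360°/24) = 224.40 mm²); Taking the first minus the rest: starting from the 5×15.5 cube (77.50 mm²), the r=8.5 cylinder at (9, 10) partially overlaps it — only the 44.55 mm² overlap (of its 224.40 mm²) is removed, clipping the outline — area = 32.95 mm². At z = 1: the cube (footprint 5×15.5) is included at this height (area 77.50 mm²); the 12×18.5 cube at (-1.5, 16) contributes its full rectangle (area 222.00 mm²); the r=8.5 cylinder at (9, 10) gives a regular 24-gon of circumradius 8.5 (constant along its height) (area = (24/2)·8.500²·sin(360°/24) = 224.40 mm²); After the difference (first − rest): starting from the 5×15.5 cube (77.50 mm²), the 12×18.5 cube at (-1.5, 16) misses the remaining region (no effect); the r=8.5 cylinder at (9, 10) partially overlaps it — only the 44.55 mm² overlap (of its 224.40 mm²) is removed, clipping the outline — area = 32.95 mm². Checking containment: the cross-section at z = 1 is a subset of the cross-section at z = 0.2.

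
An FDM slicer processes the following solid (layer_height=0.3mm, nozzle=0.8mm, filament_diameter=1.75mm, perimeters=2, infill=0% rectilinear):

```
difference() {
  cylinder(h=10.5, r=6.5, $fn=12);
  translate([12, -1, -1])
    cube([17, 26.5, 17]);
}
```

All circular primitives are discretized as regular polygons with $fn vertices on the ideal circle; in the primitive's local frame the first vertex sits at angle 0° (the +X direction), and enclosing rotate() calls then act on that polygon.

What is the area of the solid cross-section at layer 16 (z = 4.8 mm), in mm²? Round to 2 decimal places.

At z = 4.8 mm: the cylinder: section is a regular 12-gon, circumradius r=6.5 (area = (12/2)·6.500²·sin(360°/12) = 126.75 mm²); the 17×26.5 cube at (12, -1) contributes its full rectangle (area 450.50 mm²); After the difference (first − rest): starting from the r=6.5 cylinder (126.75 mm²), the 17×26.5 cube at (12, -1) misses the remaining region (no effect) — area = 126.75 mm². Overall, the cross-section is a single solid region. Net area = 126.75 mm².

126.75 mm²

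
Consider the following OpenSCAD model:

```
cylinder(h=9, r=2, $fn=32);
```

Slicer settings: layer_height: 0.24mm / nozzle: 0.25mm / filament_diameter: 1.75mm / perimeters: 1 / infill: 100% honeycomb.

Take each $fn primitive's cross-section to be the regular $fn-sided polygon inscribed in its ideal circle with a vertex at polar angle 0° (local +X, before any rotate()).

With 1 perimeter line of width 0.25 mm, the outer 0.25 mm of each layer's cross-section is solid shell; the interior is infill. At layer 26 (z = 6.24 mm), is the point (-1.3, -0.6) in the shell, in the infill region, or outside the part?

At z = 6.24 mm: the r=2 cylinder gives a regular 32-gon of circumradius 2 (constant along its height). Overall, the cross-section is a single solid region. The nearest boundary edge runs (-1.85, -0.77)→(-1.66, -1.11); distance from the point to it = 0.56 mm. The point is inside the cross-section and 0.56 mm from the nearest boundary — more than the 0.25 mm shell width (1 × 0.25), so it's in the infill interior.

infill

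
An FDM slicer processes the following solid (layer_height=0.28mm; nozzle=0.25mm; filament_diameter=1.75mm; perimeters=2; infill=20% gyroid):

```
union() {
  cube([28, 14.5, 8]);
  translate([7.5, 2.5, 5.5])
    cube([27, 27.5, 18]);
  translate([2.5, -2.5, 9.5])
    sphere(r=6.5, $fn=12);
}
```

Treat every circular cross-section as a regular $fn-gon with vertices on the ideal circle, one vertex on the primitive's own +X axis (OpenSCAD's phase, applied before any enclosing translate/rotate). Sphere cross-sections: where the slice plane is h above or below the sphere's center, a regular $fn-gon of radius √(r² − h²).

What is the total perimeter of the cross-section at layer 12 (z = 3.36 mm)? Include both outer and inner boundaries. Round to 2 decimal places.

98.25 mm

At z = 3.36 mm: the 28×14.5 cube contributes its full rectangle (perimeter 85.00 mm); the cube at (7.5, 2.5) is absent (z outside [5.5, 23.5]); the r=6.5 sphere at (2.5, -2.5) slices to a regular 12-gon of circumradius 2.133 (√(r²−h²) with h=6.14 from center) (perimeter = 2·12·2.133·sin(180°/12) = 13.25 mm); Taking the union: the 2 present regions are separate (no shared area or edge), so areas and boundary lengths simply add and each stays a separate island — boundary = 98.25 mm. Overall, the cross-section has 2 separate islands. Total boundary length (outer) = 98.25 mm.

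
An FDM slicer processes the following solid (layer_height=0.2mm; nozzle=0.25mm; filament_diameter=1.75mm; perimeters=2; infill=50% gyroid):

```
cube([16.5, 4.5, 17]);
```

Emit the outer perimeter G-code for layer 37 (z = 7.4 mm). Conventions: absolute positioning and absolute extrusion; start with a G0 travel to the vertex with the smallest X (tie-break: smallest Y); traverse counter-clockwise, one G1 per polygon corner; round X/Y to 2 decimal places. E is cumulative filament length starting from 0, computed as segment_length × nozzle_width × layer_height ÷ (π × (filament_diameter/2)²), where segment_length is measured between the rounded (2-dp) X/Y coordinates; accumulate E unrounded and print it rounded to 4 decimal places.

At z = 7.4 mm: the cube (footprint 16.5×4.5) is included at this height. The outline is a single polygon with 4 vertices. Extrusion per mm of travel: 0.25 × 0.2 / (π × 0.875²) = 0.020788. Accumulating E over each segment gives final E = 0.8731.

G0 X0.00 Y0.00 Z7.40
G1 X16.50 Y0.00 E0.3430
G1 X16.50 Y4.50 E0.4365
G1 X0.00 Y4.50 E0.7795
G1 X0.00 Y0.00 E0.8731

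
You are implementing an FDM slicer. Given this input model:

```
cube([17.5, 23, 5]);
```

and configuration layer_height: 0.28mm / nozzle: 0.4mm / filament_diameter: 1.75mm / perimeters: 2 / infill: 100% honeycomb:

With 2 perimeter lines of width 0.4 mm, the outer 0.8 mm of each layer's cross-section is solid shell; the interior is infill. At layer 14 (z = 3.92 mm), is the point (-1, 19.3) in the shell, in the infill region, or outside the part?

At z = 3.92 mm: the cube is present — its section is the full 17.5×23 rectangle. Overall, the cross-section is a single solid region. The nearest boundary edge runs (0.00, 23.00)→(0.00, 0.00); distance from the point to it = 1.00 mm. The point is not inside any of the regions above, so it lies outside the cross-section (1.00 mm from the nearest boundary).

outside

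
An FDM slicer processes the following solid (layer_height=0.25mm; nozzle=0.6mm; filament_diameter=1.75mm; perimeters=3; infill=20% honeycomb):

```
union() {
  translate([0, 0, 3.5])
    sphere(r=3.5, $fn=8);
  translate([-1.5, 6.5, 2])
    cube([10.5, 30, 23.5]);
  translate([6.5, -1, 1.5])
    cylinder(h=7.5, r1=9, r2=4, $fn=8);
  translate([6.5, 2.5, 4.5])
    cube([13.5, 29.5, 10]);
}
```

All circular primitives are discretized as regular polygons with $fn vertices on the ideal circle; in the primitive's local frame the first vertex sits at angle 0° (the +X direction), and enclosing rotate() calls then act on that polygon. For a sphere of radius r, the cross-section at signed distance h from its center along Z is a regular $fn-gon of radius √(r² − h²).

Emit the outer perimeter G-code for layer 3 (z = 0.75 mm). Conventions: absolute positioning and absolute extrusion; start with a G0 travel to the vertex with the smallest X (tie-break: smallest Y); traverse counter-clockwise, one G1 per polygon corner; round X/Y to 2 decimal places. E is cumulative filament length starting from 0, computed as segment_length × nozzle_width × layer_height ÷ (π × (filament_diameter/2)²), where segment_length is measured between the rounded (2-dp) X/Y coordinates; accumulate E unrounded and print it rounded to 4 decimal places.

At z = 0.75 mm: the sphere: section is a regular 8-gon, circumradius = √(r²−h²) = √(3.5²−2.75²) = 2.165; the cube at (-1.5, 6.5) is absent (z outside [2, 25.5]); the cone at (6.5, -1) is absent (z outside [1.5, 9]); the cube at (6.5, 2.5) is absent (z outside [4.5, 14.5]); Taking the union: only the r=3.5 sphere is present, so the union is just that shape — 1 connected region. The outline is a single polygon with 8 vertices. Extrusion per mm of travel: 0.6 × 0.25 / (π × 0.875²) = 0.062363. Accumulating E over each segment gives final E = 0.8274.

G0 X-2.17 Y0.00 Z0.75
G1 X-1.53 Y-1.53 E0.1034
G1 X0.00 Y-2.17 E0.2069
G1 X1.53 Y-1.53 E0.3103
G1 X2.17 Y0.00 E0.4137
G1 X1.53 Y1.53 E0.5171
G1 X0.00 Y2.17 E0.6206
G1 X-1.53 Y1.53 E0.7240
G1 X-2.17 Y0.00 E0.8274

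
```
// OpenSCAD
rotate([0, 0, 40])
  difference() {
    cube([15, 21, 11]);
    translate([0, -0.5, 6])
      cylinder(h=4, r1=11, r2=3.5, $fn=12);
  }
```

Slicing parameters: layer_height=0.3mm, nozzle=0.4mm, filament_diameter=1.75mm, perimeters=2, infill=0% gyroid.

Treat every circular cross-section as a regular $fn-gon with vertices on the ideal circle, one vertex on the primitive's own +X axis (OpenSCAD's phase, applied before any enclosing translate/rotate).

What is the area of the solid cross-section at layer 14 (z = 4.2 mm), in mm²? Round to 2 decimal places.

At z = 4.2 mm: the 15×21 cube contributes its full rectangle (area 315.00 mm²); the cone at (0, -0.5) is not intersected at this z (z outside [6, 10]); Taking the first minus the rest: none of the subtracted shapes is present at this height, so the 15×21 cube is unchanged — area = 315.00 mm²; (whole slice rotated 40° about Z — lengths, areas and connectivity unchanged). Overall, the cross-section is a single solid region. Net area = 315.00 mm².

315.00 mm²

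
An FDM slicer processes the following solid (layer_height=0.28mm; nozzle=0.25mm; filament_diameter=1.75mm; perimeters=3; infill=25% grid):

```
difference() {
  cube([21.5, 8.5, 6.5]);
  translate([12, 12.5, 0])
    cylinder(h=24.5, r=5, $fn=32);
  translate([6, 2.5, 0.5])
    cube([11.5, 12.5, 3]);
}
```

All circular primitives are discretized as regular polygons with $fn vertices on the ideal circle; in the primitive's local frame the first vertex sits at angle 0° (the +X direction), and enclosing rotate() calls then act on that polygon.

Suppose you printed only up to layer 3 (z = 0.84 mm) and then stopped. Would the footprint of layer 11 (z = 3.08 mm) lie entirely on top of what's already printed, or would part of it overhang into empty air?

entirely on top

Compare the two slices. At z = 0.84: the cube is present — its section is the full 21.5×8.5 rectangle (area 182.75 mm²); the cylinder at (12, 12.5): section is a regular 32-gon, circumradius r=5 (area = (32/2)·5.000²·sin(360°/32) = 78.04 mm²); the 11.5×12.5 cube at (6, 2.5) contributes its full rectangle (area 143.75 mm²); Taking the first minus the rest: starting from the 21.5×8.5 cube (182.75 mm²), the r=5 cylinder at (12, 12.5) partially overlaps it — only the 3.99 mm² overlap (of its 78.04 mm²) is removed, clipping the outline; the 11.5×12.5 cube at (6, 2.5) partially overlaps it — only the 65.01 mm² overlap (of its 143.75 mm²) is removed, clipping the outline — area = 113.75 mm². At z = 3.08: the cube (footprint 21.5×8.5) is included at this height (area 182.75 mm²); the r=5 cylinder at (12, 12.5) gives a regular 32-gon of circumradius 5 (constant along its height) (area = (32/2)·5.000²·sin(360°/32) = 78.04 mm²); the 11.5×12.5 cube at (6, 2.5) contributes its full rectangle (area 143.75 mm²); Subtracting the remaining from the first: starting from the 21.5×8.5 cube (182.75 mm²), the r=5 cylinder at (12, 12.5) partially overlaps it — only the 3.99 mm² overlap (of its 78.04 mm²) is removed, clipping the outline; the 11.5×12.5 cube at (6, 2.5) partially overlaps it — only the 65.01 mm² overlap (of its 143.75 mm²) is removed, clipping the outline — area = 113.75 mm². Checking containment: the cross-section at z = 3.08 is a subset of the cross-section at z = 0.84.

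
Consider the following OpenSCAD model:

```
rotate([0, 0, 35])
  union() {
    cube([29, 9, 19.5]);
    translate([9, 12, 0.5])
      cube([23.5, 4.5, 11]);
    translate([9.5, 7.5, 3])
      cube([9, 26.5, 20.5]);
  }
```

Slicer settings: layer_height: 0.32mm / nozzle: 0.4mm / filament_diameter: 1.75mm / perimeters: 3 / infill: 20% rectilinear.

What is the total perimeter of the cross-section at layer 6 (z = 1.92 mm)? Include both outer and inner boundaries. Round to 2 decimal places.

At z = 1.92 mm: the cube is present — its section is the full 29×9 rectangle (perimeter 76.00 mm); the cube at (9, 12) is present — its section is the full 23.5×4.5 rectangle (perimeter 56.00 mm); the cube at (9.5, 7.5) is not intersected at this z (z outside [3, 23.5]); Merging all regions: the 2 present regions are separate (no shared area or edge), so areas and boundary lengths simply add and each stays a separate island — boundary = 132.00 mm; (rotated 35° about Z; rotation is an isometry so areas/perimeters/island counts are preserved). Overall, the cross-section has 2 separate islands. Total boundary length (outer) = 132.00 mm.

132.00 mm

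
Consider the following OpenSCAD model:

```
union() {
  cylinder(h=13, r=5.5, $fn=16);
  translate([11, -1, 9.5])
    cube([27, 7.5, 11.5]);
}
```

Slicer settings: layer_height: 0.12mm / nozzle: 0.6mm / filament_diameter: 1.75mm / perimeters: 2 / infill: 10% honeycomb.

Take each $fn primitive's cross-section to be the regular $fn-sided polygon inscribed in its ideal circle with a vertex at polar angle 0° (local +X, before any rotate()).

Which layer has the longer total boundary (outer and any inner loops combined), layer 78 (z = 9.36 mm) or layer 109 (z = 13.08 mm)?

Layer 78 (z = 9.36): the r=5.5 cylinder gives a regular 16-gon of circumradius 5.5 (constant along its height) (perimeter = 2·16·5.500·sin(180°/16) = 34.34 mm); the cube at (11, -1) is not intersected at this z (z outside [9.5, 21]); Merging all regions: only the r=5.5 cylinder is present, so the union is just that shape — boundary = 34.34 mm. So its perimeter = 34.34 mm. Layer 109 (z = 13.08): the cylinder is absent (z outside [0, 13]); the cube at (11, -1) is present — its section is the full 27×7.5 rectangle (perimeter 69.00 mm); Merging all regions: only the 27×7.5 cube at (11, -1) is present, so the union is just that shape — boundary = 69.00 mm. So its perimeter = 69.00 mm. Layer 109 is larger (69.00 vs 34.34 mm).

layer 109 (z = 13.08 mm)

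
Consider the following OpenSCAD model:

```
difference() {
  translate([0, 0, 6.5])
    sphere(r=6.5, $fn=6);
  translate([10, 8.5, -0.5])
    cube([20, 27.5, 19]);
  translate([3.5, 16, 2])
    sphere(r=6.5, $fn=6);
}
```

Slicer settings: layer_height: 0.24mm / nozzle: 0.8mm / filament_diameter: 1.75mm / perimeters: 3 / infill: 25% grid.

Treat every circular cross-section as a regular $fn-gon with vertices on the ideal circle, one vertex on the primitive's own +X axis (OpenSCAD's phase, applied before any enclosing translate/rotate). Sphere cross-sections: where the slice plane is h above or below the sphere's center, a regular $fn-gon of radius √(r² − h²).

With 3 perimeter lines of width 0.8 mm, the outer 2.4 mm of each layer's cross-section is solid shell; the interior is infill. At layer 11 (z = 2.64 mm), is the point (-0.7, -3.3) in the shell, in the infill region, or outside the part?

shell

At z = 2.64 mm: the r=6.5 sphere contributes a regular 6-gon of circumradius √(6.5²−3.86²) = 5.230; the cube at (10, 8.5) (footprint 20×27.5) is included at this height; the r=6.5 sphere at (3.5, 16) contributes a regular 6-gon of circumradius √(6.5²−0.64²) = 6.468; Taking the first minus the rest: starting from the r=6.5 sphere, the 20×27.5 cube at (10, 8.5) misses the remaining region (no effect); the r=6.5 sphere at (3.5, 16) misses the remaining region (no effect) — 1 connected region. Overall, the cross-section is a single solid region. The nearest boundary edge runs (2.61, -4.53)→(-2.61, -4.53); distance from the point to it = 1.23 mm. The point is inside the cross-section, 1.23 mm from the nearest boundary — within the 2.4 mm shell band (3 × 0.8).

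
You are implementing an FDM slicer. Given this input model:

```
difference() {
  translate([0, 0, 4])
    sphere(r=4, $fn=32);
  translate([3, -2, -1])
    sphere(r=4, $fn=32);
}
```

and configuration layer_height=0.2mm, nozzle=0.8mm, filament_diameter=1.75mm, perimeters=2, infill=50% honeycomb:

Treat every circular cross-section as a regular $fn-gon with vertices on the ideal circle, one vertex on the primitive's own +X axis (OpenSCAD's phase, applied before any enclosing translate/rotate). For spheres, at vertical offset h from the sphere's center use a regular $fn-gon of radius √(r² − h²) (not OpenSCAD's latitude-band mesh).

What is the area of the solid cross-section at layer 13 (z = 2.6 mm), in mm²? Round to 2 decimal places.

At z = 2.6 mm: the r=4 sphere slices to a regular 32-gon of circumradius 3.747 (√(r²−h²) with h=1.4 from center) (area = (32/2)·3.747²·sin(360°/32) = 43.83 mm²); the r=4 sphere at (3, -2) contributes a regular 32-gon of circumradius √(4²−3.6²) = 1.744 (area = (32/2)·1.744²·sin(360°/32) = 9.49 mm²); Subtracting the remaining from the first: starting from the r=4 sphere (43.83 mm²), the r=4 sphere at (3, -2) partially overlaps it — only the 4.72 mm² overlap (of its 9.49 mm²) is removed, clipping the outline — area = 39.11 mm². Overall, the cross-section is a single solid region. Net area = 39.11 mm².

39.11 mm²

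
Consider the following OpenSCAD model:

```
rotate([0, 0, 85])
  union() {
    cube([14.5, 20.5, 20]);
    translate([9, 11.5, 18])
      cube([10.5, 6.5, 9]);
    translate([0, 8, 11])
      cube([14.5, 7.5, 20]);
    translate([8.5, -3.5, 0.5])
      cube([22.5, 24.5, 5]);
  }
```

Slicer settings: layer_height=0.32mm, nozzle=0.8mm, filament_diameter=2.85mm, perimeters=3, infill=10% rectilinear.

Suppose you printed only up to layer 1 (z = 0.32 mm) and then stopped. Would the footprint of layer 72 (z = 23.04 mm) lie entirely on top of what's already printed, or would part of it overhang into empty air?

part overhangs

Compare the two slices. At z = 0.32: the 14.5×20.5 cube contributes its full rectangle (area 297.25 mm²); the cube at (9, 11.5) does not reach this height (z outside [18, 27]); the cube at (0, 8) is not intersected at this z (z outside [11, 31]); the cube at (8.5, -3.5) does not reach this height (z outside [0.5, 5.5]); Merging all regions: only the 14.5×20.5 cube is present, so the union is just that shape — area = 297.25 mm²; (rotated 85° about Z; rotation is an isometry so areas/perimeters/island counts are preserved). At z = 23.04: the cube does not reach this height (z outside [0, 20]); the 10.5×6.5 cube at (9, 11.5) contributes its full rectangle (area 68.25 mm²); the 14.5×7.5 cube at (0, 8) contributes its full rectangle (area 108.75 mm²); the cube at (8.5, -3.5) is not intersected at this z (z outside [0.5, 5.5]); Taking the union: the regions partially overlap — summed areas 177.00 mm² minus the doubly-counted overlap 22.00 mm² gives 155.00 mm² — area = 155.00 mm²; (rotated 85° about Z; rotation is an isometry so areas/perimeters/island counts are preserved). Checking containment: at z = 23.04 the cross-section extends beyond the z = 0.32 cross-section by about 32.50 mm².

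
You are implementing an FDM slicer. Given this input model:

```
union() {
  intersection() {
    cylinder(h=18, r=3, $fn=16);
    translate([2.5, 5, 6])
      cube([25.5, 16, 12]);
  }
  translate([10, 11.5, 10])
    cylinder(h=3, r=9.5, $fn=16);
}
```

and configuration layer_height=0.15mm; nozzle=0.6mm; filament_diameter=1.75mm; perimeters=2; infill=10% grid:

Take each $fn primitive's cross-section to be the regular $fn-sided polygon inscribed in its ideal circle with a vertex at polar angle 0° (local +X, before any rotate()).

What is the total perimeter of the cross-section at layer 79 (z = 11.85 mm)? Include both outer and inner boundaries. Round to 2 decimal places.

59.31 mm

At z = 11.85 mm: the cylinder: section is a regular 16-gon, circumradius r=3 (perimeter = 2·16·3.000·sin(180°/16) = 18.73 mm); the cube at (2.5, 5) (footprint 25.5×16) is included at this height (perimeter 83.00 mm); Keeping only the common overlap: the 25.5×16 cube at (2.5, 5) does not overlap the r=3 cylinder (empty) — nothing remains; the cylinder at (10, 11.5): section is a regular 16-gon, circumradius r=9.5 (perimeter = 2·16·9.500·sin(180°/16) = 59.31 mm); Merging all regions: only the r=9.5 cylinder at (10, 11.5) is present, so the union is just that shape — boundary = 59.31 mm. Overall, the cross-section is a single solid region. Total boundary length (outer) = 59.31 mm.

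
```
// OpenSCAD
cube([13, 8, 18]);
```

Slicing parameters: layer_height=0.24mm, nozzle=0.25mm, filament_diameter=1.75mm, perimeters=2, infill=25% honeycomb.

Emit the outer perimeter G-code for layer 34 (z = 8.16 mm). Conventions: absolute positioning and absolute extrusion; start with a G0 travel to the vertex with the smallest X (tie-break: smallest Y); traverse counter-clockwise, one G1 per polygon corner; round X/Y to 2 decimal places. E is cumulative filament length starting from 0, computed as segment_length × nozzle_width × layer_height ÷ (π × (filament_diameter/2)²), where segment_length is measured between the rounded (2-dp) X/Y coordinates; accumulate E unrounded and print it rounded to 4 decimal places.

G0 X0.00 Y0.00 Z8.16
G1 X13.00 Y0.00 E0.3243
G1 X13.00 Y8.00 E0.5238
G1 X0.00 Y8.00 E0.8481
G1 X0.00 Y0.00 E1.0477

At z = 8.16 mm: the cube is present — its section is the full 13×8 rectangle. The outline is a single polygon with 4 vertices. Extrusion per mm of travel: 0.25 × 0.24 / (π × 0.875²) = 0.024945. Accumulating E over each segment gives final E = 1.0477.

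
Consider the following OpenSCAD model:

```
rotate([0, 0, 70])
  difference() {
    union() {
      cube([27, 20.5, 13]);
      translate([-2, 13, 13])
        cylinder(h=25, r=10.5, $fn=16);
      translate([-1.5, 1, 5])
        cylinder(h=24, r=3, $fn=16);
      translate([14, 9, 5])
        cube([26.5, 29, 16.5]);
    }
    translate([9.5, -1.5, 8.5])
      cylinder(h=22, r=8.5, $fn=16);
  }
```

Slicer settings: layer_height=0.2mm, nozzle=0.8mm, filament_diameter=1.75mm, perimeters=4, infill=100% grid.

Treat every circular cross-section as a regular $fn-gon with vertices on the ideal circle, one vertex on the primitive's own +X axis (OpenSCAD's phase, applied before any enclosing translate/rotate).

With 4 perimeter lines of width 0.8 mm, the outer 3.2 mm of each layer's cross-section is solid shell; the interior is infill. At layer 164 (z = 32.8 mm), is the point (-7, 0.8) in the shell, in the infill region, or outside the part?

infill

At z = 32.8 mm: the cube does not reach this height (z outside [0, 13]); the r=10.5 cylinder at (-2, 13) gives a regular 16-gon of circumradius 10.5 (constant along its height); the cylinder at (-1.5, 1) is not intersected at this z (z outside [5, 29]); the cube at (14, 9) is absent (z outside [5, 21.5]); Merging all regions: only the r=10.5 cylinder at (-2, 13) is present, so the union is just that shape — 1 connected region; the cylinder at (9.5, -1.5) is not intersected at this z (z outside [8.5, 30.5]); Taking the first minus the rest: none of the subtracted shapes is present at this height, so that combined region is unchanged — 1 connected region; (rotated 70° about Z; rotation is an isometry so areas/perimeters/island counts are preserved). Overall, the cross-section is a single solid region. Undo the 70° rotation: the query point maps to (-1.642, 6.851) in the un-rotated model frame. The nearest boundary edge runs (-2.00, 2.50)→(2.02, 3.30); distance from the point to it = 4.20 mm. The point is inside the cross-section and 4.20 mm from the nearest boundary — more than the 3.2 mm shell width (4 × 0.8), so it's in the infill interior.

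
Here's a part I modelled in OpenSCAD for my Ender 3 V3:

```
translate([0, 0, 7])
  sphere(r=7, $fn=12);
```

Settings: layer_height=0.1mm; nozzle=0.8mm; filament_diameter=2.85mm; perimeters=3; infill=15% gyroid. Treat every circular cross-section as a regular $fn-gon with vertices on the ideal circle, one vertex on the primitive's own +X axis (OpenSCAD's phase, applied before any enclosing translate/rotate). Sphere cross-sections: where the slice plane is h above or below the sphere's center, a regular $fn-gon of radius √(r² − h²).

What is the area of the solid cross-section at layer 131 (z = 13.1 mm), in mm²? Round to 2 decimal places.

35.37 mm²

At z = 13.1 mm: the r=7 sphere contributes a regular 12-gon of circumradius √(7²−6.1²) = 3.434 (area = (12/2)·3.434²·sin(360°/12) = 35.37 mm²). Overall, the cross-section is a single solid region. Net area = 35.37 mm².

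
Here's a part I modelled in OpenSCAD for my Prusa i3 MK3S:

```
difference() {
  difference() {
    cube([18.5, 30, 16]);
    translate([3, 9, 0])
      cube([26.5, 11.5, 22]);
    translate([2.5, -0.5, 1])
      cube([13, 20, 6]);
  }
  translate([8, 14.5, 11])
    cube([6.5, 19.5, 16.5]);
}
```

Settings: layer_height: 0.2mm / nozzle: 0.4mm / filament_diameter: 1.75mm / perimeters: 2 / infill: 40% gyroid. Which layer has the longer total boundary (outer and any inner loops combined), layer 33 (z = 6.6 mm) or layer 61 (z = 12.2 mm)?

layer 61 (z = 12.2 mm)

Layer 33 (z = 6.6): the cube is present — its section is the full 18.5×30 rectangle (perimeter 97.00 mm); the cube at (3, 9) (footprint 26.5×11.5) is included at this height (perimeter 76.00 mm); the cube at (2.5, -0.5) is present — its section is the full 13×20 rectangle (perimeter 66.00 mm); After the difference (first − rest): starting from the 18.5×30 cube, the 26.5×11.5 cube at (3, 9) partially overlaps it — only the 178.25 mm² overlap (of its 304.75 mm²) is removed, clipping the outline; the 13×20 cube at (2.5, -0.5) partially overlaps it — only the 122.25 mm² overlap (of its 260.00 mm²) is removed, clipping the outline — boundary = 121.00 mm; the cube at (8, 14.5) is not intersected at this z (z outside [11, 27.5]); Subtracting the remaining from the first: none of the subtracted shapes is present at this height, so the result so far is unchanged — boundary = 121.00 mm. So its perimeter = 121.00 mm. Layer 61 (z = 12.2): the 18.5×30 cube contributes its full rectangle (perimeter 97.00 mm); the cube at (3, 9) (footprint 26.5×11.5) is included at this height (perimeter 76.00 mm); the cube at (2.5, -0.5) is not intersected at this z (z outside [1, 7]); Subtracting the remaining from the first: starting from the 18.5×30 cube, the 26.5×11.5 cube at (3, 9) partially overlaps it — only the 178.25 mm² overlap (of its 304.75 mm²) is removed, clipping the outline — boundary = 128.00 mm; the cube at (8, 14.5) (footprint 6.5×19.5) is included at this height (perimeter 52.00 mm); Taking the first minus the rest: starting from the result so far, the 6.5×19.5 cube at (8, 14.5) partially overlaps it — only the 61.75 mm² overlap (of its 126.75 mm²) is removed, clipping the outline — boundary = 134.00 mm. So its perimeter = 134.00 mm. Layer 61 is larger (134.00 vs 121.00 mm).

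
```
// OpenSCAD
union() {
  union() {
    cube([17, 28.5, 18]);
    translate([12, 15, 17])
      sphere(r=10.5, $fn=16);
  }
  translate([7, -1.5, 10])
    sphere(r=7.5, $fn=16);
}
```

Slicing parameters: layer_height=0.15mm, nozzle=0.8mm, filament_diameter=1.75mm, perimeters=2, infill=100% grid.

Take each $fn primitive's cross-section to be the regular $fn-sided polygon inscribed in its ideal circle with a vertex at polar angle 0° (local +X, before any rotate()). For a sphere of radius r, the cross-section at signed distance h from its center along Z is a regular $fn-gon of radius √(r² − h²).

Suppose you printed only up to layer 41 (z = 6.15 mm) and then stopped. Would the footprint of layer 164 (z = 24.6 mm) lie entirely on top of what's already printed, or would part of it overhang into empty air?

part overhangs

Compare the two slices. At z = 6.15: the 17×28.5 cube contributes its full rectangle (area 484.50 mm²); the sphere at (12, 15) is absent (|z−center|=10.850 > r=10.5); Taking the union: only the 17×28.5 cube is present, so the union is just that shape — area = 484.50 mm²; the r=7.5 sphere at (7, -1.5) slices to a regular 16-gon of circumradius 6.436 (√(r²−h²) with h=3.85 from center) (area = (16/2)·6.436²·sin(360°/16) = 126.83 mm²); Combining (union): the regions partially overlap — summed areas 611.33 mm² minus the doubly-counted overlap 44.55 mm² gives 566.78 mm² — area = 566.78 mm². At z = 24.6: the cube is absent (z outside [0, 18]); the r=10.5 sphere at (12, 15) contributes a regular 16-gon of circumradius √(10.5²−7.6²) = 7.245 (area = (16/2)·7.245²·sin(360°/16) = 160.70 mm²); Merging all regions: only the r=10.5 sphere at (12, 15) is present, so the union is just that shape — area = 160.70 mm²; the sphere at (7, -1.5) does not reach this height (|z−center|=14.600 > r=7.5); Combining (union): only that combined region is present, so the union is just that shape — area = 160.70 mm². Checking containment: at z = 24.6 the cross-section extends beyond the z = 6.15 cross-section by about 15.20 mm².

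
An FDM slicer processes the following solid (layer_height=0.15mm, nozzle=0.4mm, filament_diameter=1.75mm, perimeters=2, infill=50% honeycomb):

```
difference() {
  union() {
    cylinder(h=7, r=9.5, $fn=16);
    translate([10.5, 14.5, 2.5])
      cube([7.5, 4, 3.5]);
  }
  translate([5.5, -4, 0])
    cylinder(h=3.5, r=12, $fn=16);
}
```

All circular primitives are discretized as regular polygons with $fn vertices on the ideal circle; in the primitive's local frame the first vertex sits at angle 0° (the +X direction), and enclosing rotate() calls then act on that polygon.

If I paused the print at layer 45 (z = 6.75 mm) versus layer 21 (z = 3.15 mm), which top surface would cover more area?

Layer 45 (z = 6.75): the r=9.5 cylinder contributes a regular 16-gon of circumradius 9.5 (area = (16/2)·9.500²·sin(360°/16) = 276.30 mm²); the cube at (10.5, 14.5) does not reach this height (z outside [2.5, 6]); Merging all regions: only the r=9.5 cylinder is present, so the union is just that shape — area = 276.30 mm²; the cylinder at (5.5, -4) does not reach this height (z outside [0, 3.5]); Subtracting the remaining from the first: none of the subtracted shapes is present at this height, so the result so far is unchanged — area = 276.30 mm². So its area = 276.30 mm². Layer 21 (z = 3.15): the r=9.5 cylinder contributes a regular 16-gon of circumradius 9.5 (area = (16/2)·9.500²·sin(360°/16) = 276.30 mm²); the cube at (10.5, 14.5) (footprint 7.5×4) is included at this height (area 30.00 mm²); Taking the union: the 2 present regions are separate (no shared area or edge), so areas and boundary lengths simply add and each stays a separate island — area = 306.30 mm²; the r=12 cylinder at (5.5, -4) contributes a regular 16-gon of circumradius 12 (area = (16/2)·12.000²·sin(360°/16) = 440.85 mm²); Subtracting the remaining from the first: starting from the result so far (306.30 mm²), the r=12 cylinder at (5.5, -4) partially overlaps it — only the 206.49 mm² overlap (of its 440.85 mm²) is removed, clipping the outline — area = 99.81 mm². So its area = 99.81 mm². Layer 45 is larger (276.30 vs 99.81 mm²).

layer 45 (z = 6.75 mm)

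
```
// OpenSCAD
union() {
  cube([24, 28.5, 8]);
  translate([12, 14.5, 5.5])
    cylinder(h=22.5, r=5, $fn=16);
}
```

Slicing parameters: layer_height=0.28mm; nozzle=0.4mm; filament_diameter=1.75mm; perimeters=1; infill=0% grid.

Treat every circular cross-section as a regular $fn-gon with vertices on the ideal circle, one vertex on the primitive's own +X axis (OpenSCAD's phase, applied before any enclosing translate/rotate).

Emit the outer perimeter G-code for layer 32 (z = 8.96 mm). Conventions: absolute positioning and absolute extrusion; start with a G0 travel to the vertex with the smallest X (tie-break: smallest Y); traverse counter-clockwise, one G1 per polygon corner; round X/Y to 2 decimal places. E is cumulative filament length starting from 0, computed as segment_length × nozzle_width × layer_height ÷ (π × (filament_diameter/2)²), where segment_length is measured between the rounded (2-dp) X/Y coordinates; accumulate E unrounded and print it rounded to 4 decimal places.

G0 X7.00 Y14.50 Z8.96
G1 X7.38 Y12.59 E0.0907
G1 X8.46 Y10.96 E0.1817
G1 X10.09 Y9.88 E0.2728
G1 X12.00 Y9.50 E0.3635
G1 X13.91 Y9.88 E0.4541
G1 X15.54 Y10.96 E0.5452
G1 X16.62 Y12.59 E0.6362
G1 X17.00 Y14.50 E0.7269
G1 X16.62 Y16.41 E0.8176
G1 X15.54 Y18.04 E0.9086
G1 X13.91 Y19.12 E0.9997
G1 X12.00 Y19.50 E1.0904
G1 X10.09 Y19.12 E1.1811
G1 X8.46 Y18.04 E1.2721
G1 X7.38 Y16.41 E1.3632
G1 X7.00 Y14.50 E1.4538

At z = 8.96 mm: the cube is absent (z outside [0, 8]); the r=5 cylinder at (12, 14.5) gives a regular 16-gon of circumradius 5 (constant along its height); Combining (union): only the r=5 cylinder at (12, 14.5) is present, so the union is just that shape — 1 connected region. The outline is a single polygon with 16 vertices. Extrusion per mm of travel: 0.4 × 0.28 / (π × 0.875²) = 0.046564. Accumulating E over each segment gives final E = 1.4538.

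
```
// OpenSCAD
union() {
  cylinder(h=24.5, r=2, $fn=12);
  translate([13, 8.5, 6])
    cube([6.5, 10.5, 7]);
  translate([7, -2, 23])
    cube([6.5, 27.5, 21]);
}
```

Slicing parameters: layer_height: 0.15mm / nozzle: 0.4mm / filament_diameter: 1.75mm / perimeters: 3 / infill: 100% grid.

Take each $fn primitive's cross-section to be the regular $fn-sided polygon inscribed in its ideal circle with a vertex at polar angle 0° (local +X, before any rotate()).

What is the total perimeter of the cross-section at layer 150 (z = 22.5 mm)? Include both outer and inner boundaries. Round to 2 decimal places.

12.42 mm

At z = 22.5 mm: the r=2 cylinder gives a regular 12-gon of circumradius 2 (constant along its height) (perimeter = 2·12·2.000·sin(180°/12) = 12.42 mm); the cube at (13, 8.5) is absent (z outside [6, 13]); the cube at (7, -2) is absent (z outside [23, 44]); Taking the union: only the r=2 cylinder is present, so the union is just that shape — boundary = 12.42 mm. Overall, the cross-section is a single solid region. Total boundary length (outer) = 12.42 mm.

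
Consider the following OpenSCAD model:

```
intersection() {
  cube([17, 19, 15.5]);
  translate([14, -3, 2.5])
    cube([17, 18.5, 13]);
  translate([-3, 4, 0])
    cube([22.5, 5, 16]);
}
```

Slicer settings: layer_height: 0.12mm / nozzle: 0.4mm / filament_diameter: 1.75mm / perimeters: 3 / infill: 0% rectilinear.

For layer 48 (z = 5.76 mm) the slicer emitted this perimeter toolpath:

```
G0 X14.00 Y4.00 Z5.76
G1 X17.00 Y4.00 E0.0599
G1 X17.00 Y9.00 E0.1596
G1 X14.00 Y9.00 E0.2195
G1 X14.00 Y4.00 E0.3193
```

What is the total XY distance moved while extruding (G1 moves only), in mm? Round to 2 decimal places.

Sum the Euclidean lengths of each G1 segment: total = 16.00 mm.

16.00 mm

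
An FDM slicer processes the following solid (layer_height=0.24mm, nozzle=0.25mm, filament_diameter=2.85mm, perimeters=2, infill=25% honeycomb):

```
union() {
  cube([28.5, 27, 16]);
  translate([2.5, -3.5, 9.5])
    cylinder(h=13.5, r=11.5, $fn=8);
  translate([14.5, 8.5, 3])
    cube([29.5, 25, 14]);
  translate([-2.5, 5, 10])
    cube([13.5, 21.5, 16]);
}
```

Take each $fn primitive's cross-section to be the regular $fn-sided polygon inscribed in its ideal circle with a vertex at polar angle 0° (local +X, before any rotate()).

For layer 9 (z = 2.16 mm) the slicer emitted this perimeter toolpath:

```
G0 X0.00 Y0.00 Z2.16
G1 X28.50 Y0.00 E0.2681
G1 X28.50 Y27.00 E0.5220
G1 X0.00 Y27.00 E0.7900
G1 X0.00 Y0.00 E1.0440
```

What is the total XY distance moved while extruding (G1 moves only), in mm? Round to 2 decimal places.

Sum the Euclidean lengths of each G1 segment: total = 111.00 mm.

111.00 mm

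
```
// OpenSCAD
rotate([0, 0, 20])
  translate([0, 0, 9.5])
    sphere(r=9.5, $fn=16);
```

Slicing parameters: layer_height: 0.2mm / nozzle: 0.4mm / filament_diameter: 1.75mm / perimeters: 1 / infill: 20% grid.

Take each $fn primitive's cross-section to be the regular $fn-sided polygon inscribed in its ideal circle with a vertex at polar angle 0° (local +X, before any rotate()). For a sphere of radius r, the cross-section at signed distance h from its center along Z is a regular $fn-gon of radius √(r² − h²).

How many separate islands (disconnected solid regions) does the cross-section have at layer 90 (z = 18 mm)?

At z = 18 mm: the sphere: section is a regular 16-gon, circumradius = √(r²−h²) = √(9.5²−8.5²) = 4.243; (whole slice rotated 20° about Z — lengths, areas and connectivity unchanged). Overall, the cross-section is a single solid region. Island count = 1.

1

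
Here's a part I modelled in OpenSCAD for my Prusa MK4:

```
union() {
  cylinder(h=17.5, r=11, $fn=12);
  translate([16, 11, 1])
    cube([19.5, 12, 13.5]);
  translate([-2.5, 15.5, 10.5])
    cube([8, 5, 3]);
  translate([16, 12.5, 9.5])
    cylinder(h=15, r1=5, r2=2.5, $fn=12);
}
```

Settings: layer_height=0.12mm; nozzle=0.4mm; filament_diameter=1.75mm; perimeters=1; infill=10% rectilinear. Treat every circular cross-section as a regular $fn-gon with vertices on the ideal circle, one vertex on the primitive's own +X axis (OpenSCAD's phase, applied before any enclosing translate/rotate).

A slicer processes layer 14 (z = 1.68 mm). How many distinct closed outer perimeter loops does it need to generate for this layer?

At z = 1.68 mm: the r=11 cylinder contributes a regular 12-gon of circumradius 11; the cube at (16, 11) is present — its section is the full 19.5×12 rectangle; the cube at (-2.5, 15.5) is absent (z outside [10.5, 13.5]); the cone at (16, 12.5) is absent (z outside [9.5, 24.5]); Taking the union: the 2 present regions are separate (no shared area or edge), so areas and boundary lengths simply add and each stays a separate island — 2 connected regions. The result has 2 disconnected regions.

2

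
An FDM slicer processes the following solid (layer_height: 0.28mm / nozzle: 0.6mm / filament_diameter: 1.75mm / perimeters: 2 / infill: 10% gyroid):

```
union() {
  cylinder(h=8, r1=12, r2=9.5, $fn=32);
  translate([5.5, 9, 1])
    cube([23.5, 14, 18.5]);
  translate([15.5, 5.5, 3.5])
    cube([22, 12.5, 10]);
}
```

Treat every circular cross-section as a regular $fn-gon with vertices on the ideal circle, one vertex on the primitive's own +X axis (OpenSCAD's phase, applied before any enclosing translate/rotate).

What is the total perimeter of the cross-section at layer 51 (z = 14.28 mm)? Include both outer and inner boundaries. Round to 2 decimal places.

75.00 mm

At z = 14.28 mm: the cone is not intersected at this z (z outside [0, 8]); the 23.5×14 cube at (5.5, 9) contributes its full rectangle (perimeter 75.00 mm); the cube at (15.5, 5.5) is not intersected at this z (z outside [3.5, 13.5]); Taking the union: only the 23.5×14 cube at (5.5, 9) is present, so the union is just that shape — boundary = 75.00 mm. Overall, the cross-section is a single solid region. Total boundary length (outer) = 75.00 mm.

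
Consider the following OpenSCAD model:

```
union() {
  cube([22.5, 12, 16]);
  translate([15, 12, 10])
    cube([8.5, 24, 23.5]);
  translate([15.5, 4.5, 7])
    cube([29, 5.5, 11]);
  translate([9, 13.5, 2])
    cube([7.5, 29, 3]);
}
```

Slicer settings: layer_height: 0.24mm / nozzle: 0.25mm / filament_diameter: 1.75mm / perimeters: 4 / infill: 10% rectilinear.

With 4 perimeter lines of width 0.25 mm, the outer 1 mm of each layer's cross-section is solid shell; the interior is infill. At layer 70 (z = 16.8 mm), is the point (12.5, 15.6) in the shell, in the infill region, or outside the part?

outside

At z = 16.8 mm: the cube is not intersected at this z (z outside [0, 16]); the cube at (15, 12) (footprint 8.5×24) is included at this height; the cube at (15.5, 4.5) is present — its section is the full 29×5.5 rectangle; the cube at (9, 13.5) is not intersected at this z (z outside [2, 5]); Combining (union): the 2 present regions are separate (no shared area or edge), so areas and boundary lengths simply add and each stays a separate island — 2 connected regions. Overall, the cross-section has 2 separate islands. The nearest boundary edge runs (15.00, 12.00)→(15.00, 36.00); distance from the point to it = 2.50 mm. The point is not inside any of the regions above, so it lies outside the cross-section (2.50 mm from the nearest boundary).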